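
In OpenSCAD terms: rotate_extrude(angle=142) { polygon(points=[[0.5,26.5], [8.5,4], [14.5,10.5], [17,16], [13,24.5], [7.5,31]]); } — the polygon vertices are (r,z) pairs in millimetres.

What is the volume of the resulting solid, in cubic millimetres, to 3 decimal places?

Profile (r,z), 6 vertices: (0.5,26.5) (8.5,4) (14.5,10.5) (17,16) (13,24.5) (7.5,31)
edge 0: (0.5,26.5)→(8.5,4)  cross = 0.5·4 − 8.5·26.5 = -223.2500; (r_i+r_j)·cross = 9·-223.2500 = -2009.2500
edge 1: (8.5,4)→(14.5,10.5)  cross = 8.5·10.5 − 14.5·4 = 31.2500; (r_i+r_j)·cross = 23·31.2500 = 718.7500
edge 2: (14.5,10.5)→(17,16)  cross = 14.5·16 − 17·10.5 = 53.5000; (r_i+r_j)·cross = 31.5·53.5000 = 1685.2500
edge 3: (17,16)→(13,24.5)  cross = 17·24.5 − 13·16 = 208.5000; (r_i+r_j)·cross = 30·208.5000 = 6255.0000
edge 4: (13,24.5)→(7.5,31)  cross = 13·31 − 7.5·24.5 = 219.2500; (r_i+r_j)·cross = 20.5·219.2500 = 4494.6250
edge 5: (7.5,31)→(0.5,26.5)  cross = 7.5·26.5 − 0.5·31 = 183.2500; (r_i+r_j)·cross = 8·183.2500 = 1466.0000
Σcross = 472.5000 → A = |Σcross|/2 = 236.2500 mm²
Σ(r_i+r_j)·cross = 12610.3750 → first moment M = |Σ|/6 = 2101.7292
R_c = M/A = 2101.7292/236.2500 = 8.8962 mm
θ = 142° = 2.478368 rad
V = θ·R_c·A = 2.478368·8.8962·236.2500 = 5208.857 mm³

Volume = 5208.857 mm³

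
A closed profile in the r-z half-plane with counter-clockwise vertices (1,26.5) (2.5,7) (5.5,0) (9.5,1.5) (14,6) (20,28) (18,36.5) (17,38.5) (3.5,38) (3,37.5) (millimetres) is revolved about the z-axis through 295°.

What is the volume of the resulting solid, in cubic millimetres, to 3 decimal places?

Volume = 27106.838 mm³

Profile (r,z), 10 vertices: (1,26.5) (2.5,7) (5.5,0) (9.5,1.5) (14,6) (20,28) (18,36.5) (17,38.5) (3.5,38) (3,37.5)
edge 0: (1,26.5)→(2.5,7)  cross = 1·7 − 2.5·26.5 = -59.2500; (r_i+r_j)·cross = 3.5·-59.2500 = -207.3750
edge 1: (2.5,7)→(5.5,0)  cross = 2.5·0 − 5.5·7 = -38.5000; (r_i+r_j)·cross = 8·-38.5000 = -308.0000
edge 2: (5.5,0)→(9.5,1.5)  cross = 5.5·1.5 − 9.5·0 = 8.2500; (r_i+r_j)·cross = 15·8.2500 = 123.7500
edge 3: (9.5,1.5)→(14,6)  cross = 9.5·6 − 14·1.5 = 36.0000; (r_i+r_j)·cross = 23.5·36.0000 = 846.0000
edge 4: (14,6)→(20,28)  cross = 14·28 − 20·6 = 272.0000; (r_i+r_j)·cross = 34·272.0000 = 9248.0000
edge 5: (20,28)→(18,36.5)  cross = 20·36.5 − 18·28 = 226.0000; (r_i+r_j)·cross = 38·226.0000 = 8588.0000
edge 6: (18,36.5)→(17,38.5)  cross = 18·38.5 − 17·36.5 = 72.5000; (r_i+r_j)·cross = 35·72.5000 = 2537.5000
edge 7: (17,38.5)→(3.5,38)  cross = 17·38 − 3.5·38.5 = 511.2500; (r_i+r_j)·cross = 20.5·511.2500 = 10480.6250
edge 8: (3.5,38)→(3,37.5)  cross = 3.5·37.5 − 3·38 = 17.2500; (r_i+r_j)·cross = 6.5·17.2500 = 112.1250
edge 9: (3,37.5)→(1,26.5)  cross = 3·26.5 − 1·37.5 = 42.0000; (r_i+r_j)·cross = 4·42.0000 = 168.0000
Σcross = 1087.5000 → A = |Σcross|/2 = 543.7500 mm²
Σ(r_i+r_j)·cross = 31588.6250 → first moment M = |Σ|/6 = 5264.7708
R_c = M/A = 5264.7708/543.7500 = 9.6823 mm
θ = 295° = 5.148721 rad
V = θ·R_c·A = 5.148721·9.6823·543.7500 = 27106.838 mm³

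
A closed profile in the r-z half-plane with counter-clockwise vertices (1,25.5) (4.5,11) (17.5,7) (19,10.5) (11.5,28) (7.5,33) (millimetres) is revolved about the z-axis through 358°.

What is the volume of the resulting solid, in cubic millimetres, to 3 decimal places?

Profile (r,z), 6 vertices: (1,25.5) (4.5,11) (17.5,7) (19,10.5) (11.5,28) (7.5,33)
edge 0: (1,25.5)→(4.5,11)  cross = 1·11 − 4.5·25.5 = -103.7500; (r_i+r_j)·cross = 5.5·-103.7500 = -570.6250
edge 1: (4.5,11)→(17.5,7)  cross = 4.5·7 − 17.5·11 = -161.0000; (r_i+r_j)·cross = 22·-161.0000 = -3542.0000
edge 2: (17.5,7)→(19,10.5)  cross = 17.5·10.5 − 19·7 = 50.7500; (r_i+r_j)·cross = 36.5·50.7500 = 1852.3750
edge 3: (19,10.5)→(11.5,28)  cross = 19·28 − 11.5·10.5 = 411.2500; (r_i+r_j)·cross = 30.5·411.2500 = 12543.1250
edge 4: (11.5,28)→(7.5,33)  cross = 11.5·33 − 7.5·28 = 169.5000; (r_i+r_j)·cross = 19·169.5000 = 3220.5000
edge 5: (7.5,33)→(1,25.5)  cross = 7.5·25.5 − 1·33 = 158.2500; (r_i+r_j)·cross = 8.5·158.2500 = 1345.1250
Σcross = 525.0000 → A = |Σcross|/2 = 262.5000 mm²
Σ(r_i+r_j)·cross = 14848.5000 → first moment M = |Σ|/6 = 2474.7500
R_c = M/A = 2474.7500/262.5000 = 9.4276 mm
θ = 358° = 6.248279 rad
V = θ·R_c·A = 6.248279·9.4276·262.5000 = 15462.928 mm³

Volume = 15462.928 mm³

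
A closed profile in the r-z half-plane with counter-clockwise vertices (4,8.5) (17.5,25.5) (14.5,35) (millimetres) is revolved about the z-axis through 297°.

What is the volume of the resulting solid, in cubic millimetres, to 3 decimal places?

Profile (r,z), 3 vertices: (4,8.5) (17.5,25.5) (14.5,35)
edge 0: (4,8.5)→(17.5,25.5)  cross = 4·25.5 − 17.5·8.5 = -46.7500; (r_i+r_j)·cross = 21.5·-46.7500 = -1005.1250
edge 1: (17.5,25.5)→(14.5,35)  cross = 17.5·35 − 14.5·25.5 = 242.7500; (r_i+r_j)·cross = 32·242.7500 = 7768.0000
edge 2: (14.5,35)→(4,8.5)  cross = 14.5·8.5 − 4·35 = -16.7500; (r_i+r_j)·cross = 18.5·-16.7500 = -309.8750
Σcross = 179.2500 → A = |Σcross|/2 = 89.6250 mm²
Σ(r_i+r_j)·cross = 6453.0000 → first moment M = |Σ|/6 = 1075.5000
R_c = M/A = 1075.5000/89.6250 = 12.0000 mm
θ = 297° = 5.183628 rad
V = θ·R_c·A = 5.183628·12.0000·89.6250 = 5574.992 mm³

Volume = 5574.992 mm³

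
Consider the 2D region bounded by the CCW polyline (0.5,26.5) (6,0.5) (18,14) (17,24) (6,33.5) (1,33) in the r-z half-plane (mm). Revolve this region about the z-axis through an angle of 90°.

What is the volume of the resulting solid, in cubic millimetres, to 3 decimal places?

Volume = 4846.201 mm³

Profile (r,z), 6 vertices: (0.5,26.5) (6,0.5) (18,14) (17,24) (6,33.5) (1,33)
edge 0: (0.5,26.5)→(6,0.5)  cross = 0.5·0.5 − 6·26.5 = -158.7500; (r_i+r_j)·cross = 6.5·-158.7500 = -1031.8750
edge 1: (6,0.5)→(18,14)  cross = 6·14 − 18·0.5 = 75.0000; (r_i+r_j)·cross = 24·75.0000 = 1800.0000
edge 2: (18,14)→(17,24)  cross = 18·24 − 17·14 = 194.0000; (r_i+r_j)·cross = 35·194.0000 = 6790.0000
edge 3: (17,24)→(6,33.5)  cross = 17·33.5 − 6·24 = 425.5000; (r_i+r_j)·cross = 23·425.5000 = 9786.5000
edge 4: (6,33.5)→(1,33)  cross = 6·33 − 1·33.5 = 164.5000; (r_i+r_j)·cross = 7·164.5000 = 1151.5000
edge 5: (1,33)→(0.5,26.5)  cross = 1·26.5 − 0.5·33 = 10.0000; (r_i+r_j)·cross = 1.5·10.0000 = 15.0000
Σcross = 710.2500 → A = |Σcross|/2 = 355.1250 mm²
Σ(r_i+r_j)·cross = 18511.1250 → first moment M = |Σ|/6 = 3085.1875
R_c = M/A = 3085.1875/355.1250 = 8.6876 mm
θ = 90° = 1.570796 rad
V = θ·R_c·A = 1.570796·8.6876·355.1250 = 4846.201 mm³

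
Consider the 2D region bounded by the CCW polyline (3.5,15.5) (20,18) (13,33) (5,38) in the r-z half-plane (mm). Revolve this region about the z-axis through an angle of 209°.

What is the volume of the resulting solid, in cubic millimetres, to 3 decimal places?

Volume = 8331.282 mm³

Profile (r,z), 4 vertices: (3.5,15.5) (20,18) (13,33) (5,38)
edge 0: (3.5,15.5)→(20,18)  cross = 3.5·18 − 20·15.5 = -247.0000; (r_i+r_j)·cross = 23.5·-247.0000 = -5804.5000
edge 1: (20,18)→(13,33)  cross = 20·33 − 13·18 = 426.0000; (r_i+r_j)·cross = 33·426.0000 = 14058.0000
edge 2: (13,33)→(5,38)  cross = 13·38 − 5·33 = 329.0000; (r_i+r_j)·cross = 18·329.0000 = 5922.0000
edge 3: (5,38)→(3.5,15.5)  cross = 5·15.5 − 3.5·38 = -55.5000; (r_i+r_j)·cross = 8.5·-55.5000 = -471.7500
Σcross = 452.5000 → A = |Σcross|/2 = 226.2500 mm²
Σ(r_i+r_j)·cross = 13703.7500 → first moment M = |Σ|/6 = 2283.9583
R_c = M/A = 2283.9583/226.2500 = 10.0948 mm
θ = 209° = 3.647738 rad
V = θ·R_c·A = 3.647738·10.0948·226.2500 = 8331.282 mm³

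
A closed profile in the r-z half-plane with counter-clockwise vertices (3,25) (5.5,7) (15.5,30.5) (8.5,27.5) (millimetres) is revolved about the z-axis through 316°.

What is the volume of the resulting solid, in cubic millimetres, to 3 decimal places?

Profile (r,z), 4 vertices: (3,25) (5.5,7) (15.5,30.5) (8.5,27.5)
edge 0: (3,25)→(5.5,7)  cross = 3·7 − 5.5·25 = -116.5000; (r_i+r_j)·cross = 8.5·-116.5000 = -990.2500
edge 1: (5.5,7)→(15.5,30.5)  cross = 5.5·30.5 − 15.5·7 = 59.2500; (r_i+r_j)·cross = 21·59.2500 = 1244.2500
edge 2: (15.5,30.5)→(8.5,27.5)  cross = 15.5·27.5 − 8.5·30.5 = 167.0000; (r_i+r_j)·cross = 24·167.0000 = 4008.0000
edge 3: (8.5,27.5)→(3,25)  cross = 8.5·25 − 3·27.5 = 130.0000; (r_i+r_j)·cross = 11.5·130.0000 = 1495.0000
Σcross = 239.7500 → A = |Σcross|/2 = 119.8750 mm²
Σ(r_i+r_j)·cross = 5757.0000 → first moment M = |Σ|/6 = 959.5000
R_c = M/A = 959.5000/119.8750 = 8.0042 mm
θ = 316° = 5.515240 rad
V = θ·R_c·A = 5.515240·8.0042·119.8750 = 5291.873 mm³

Volume = 5291.873 mm³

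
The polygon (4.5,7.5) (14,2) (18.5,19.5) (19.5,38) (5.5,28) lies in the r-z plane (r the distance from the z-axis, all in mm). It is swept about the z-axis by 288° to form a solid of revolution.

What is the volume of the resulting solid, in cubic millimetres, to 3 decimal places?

Volume = 21560.541 mm³

Profile (r,z), 5 vertices: (4.5,7.5) (14,2) (18.5,19.5) (19.5,38) (5.5,28)
edge 0: (4.5,7.5)→(14,2)  cross = 4.5·2 − 14·7.5 = -96.0000; (r_i+r_j)·cross = 18.5·-96.0000 = -1776.0000
edge 1: (14,2)→(18.5,19.5)  cross = 14·19.5 − 18.5·2 = 236.0000; (r_i+r_j)·cross = 32.5·236.0000 = 7670.0000
edge 2: (18.5,19.5)→(19.5,38)  cross = 18.5·38 − 19.5·19.5 = 322.7500; (r_i+r_j)·cross = 38·322.7500 = 12264.5000
edge 3: (19.5,38)→(5.5,28)  cross = 19.5·28 − 5.5·38 = 337.0000; (r_i+r_j)·cross = 25·337.0000 = 8425.0000
edge 4: (5.5,28)→(4.5,7.5)  cross = 5.5·7.5 − 4.5·28 = -84.7500; (r_i+r_j)·cross = 10·-84.7500 = -847.5000
Σcross = 715.0000 → A = |Σcross|/2 = 357.5000 mm²
Σ(r_i+r_j)·cross = 25736.0000 → first moment M = |Σ|/6 = 4289.3333
R_c = M/A = 4289.3333/357.5000 = 11.9981 mm
θ = 288° = 5.026548 rad
V = θ·R_c·A = 5.026548·11.9981·357.5000 = 21560.541 mm³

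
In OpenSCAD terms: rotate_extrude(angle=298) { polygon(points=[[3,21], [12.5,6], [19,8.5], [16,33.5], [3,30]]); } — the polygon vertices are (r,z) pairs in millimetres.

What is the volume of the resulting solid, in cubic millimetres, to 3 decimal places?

Volume = 17798.208 mm³

Profile (r,z), 5 vertices: (3,21) (12.5,6) (19,8.5) (16,33.5) (3,30)
edge 0: (3,21)→(12.5,6)  cross = 3·6 − 12.5·21 = -244.5000; (r_i+r_j)·cross = 15.5·-244.5000 = -3789.7500
edge 1: (12.5,6)→(19,8.5)  cross = 12.5·8.5 − 19·6 = -7.7500; (r_i+r_j)·cross = 31.5·-7.7500 = -244.1250
edge 2: (19,8.5)→(16,33.5)  cross = 19·33.5 − 16·8.5 = 500.5000; (r_i+r_j)·cross = 35·500.5000 = 17517.5000
edge 3: (16,33.5)→(3,30)  cross = 16·30 − 3·33.5 = 379.5000; (r_i+r_j)·cross = 19·379.5000 = 7210.5000
edge 4: (3,30)→(3,21)  cross = 3·21 − 3·30 = -27.0000; (r_i+r_j)·cross = 6·-27.0000 = -162.0000
Σcross = 600.7500 → A = |Σcross|/2 = 300.3750 mm²
Σ(r_i+r_j)·cross = 20532.1250 → first moment M = |Σ|/6 = 3422.0208
R_c = M/A = 3422.0208/300.3750 = 11.3925 mm
θ = 298° = 5.201081 rad
V = θ·R_c·A = 5.201081·11.3925·300.3750 = 17798.208 mm³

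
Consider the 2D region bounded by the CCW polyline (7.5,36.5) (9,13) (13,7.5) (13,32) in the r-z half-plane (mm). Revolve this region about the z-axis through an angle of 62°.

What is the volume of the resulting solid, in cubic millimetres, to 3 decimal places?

Profile (r,z), 4 vertices: (7.5,36.5) (9,13) (13,7.5) (13,32)
edge 0: (7.5,36.5)→(9,13)  cross = 7.5·13 − 9·36.5 = -231.0000; (r_i+r_j)·cross = 16.5·-231.0000 = -3811.5000
edge 1: (9,13)→(13,7.5)  cross = 9·7.5 − 13·13 = -101.5000; (r_i+r_j)·cross = 22·-101.5000 = -2233.0000
edge 2: (13,7.5)→(13,32)  cross = 13·32 − 13·7.5 = 318.5000; (r_i+r_j)·cross = 26·318.5000 = 8281.0000
edge 3: (13,32)→(7.5,36.5)  cross = 13·36.5 − 7.5·32 = 234.5000; (r_i+r_j)·cross = 20.5·234.5000 = 4807.2500
Σcross = 220.5000 → A = |Σcross|/2 = 110.2500 mm²
Σ(r_i+r_j)·cross = 7043.7500 → first moment M = |Σ|/6 = 1173.9583
R_c = M/A = 1173.9583/110.2500 = 10.6481 mm
θ = 62° = 1.082104 rad
V = θ·R_c·A = 1.082104·10.6481·110.2500 = 1270.345 mm³

Volume = 1270.345 mm³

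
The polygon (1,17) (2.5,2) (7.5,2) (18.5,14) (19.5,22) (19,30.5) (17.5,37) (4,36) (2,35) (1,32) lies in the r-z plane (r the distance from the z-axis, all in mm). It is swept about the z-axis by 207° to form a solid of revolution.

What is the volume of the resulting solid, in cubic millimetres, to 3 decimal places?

Profile (r,z), 10 vertices: (1,17) (2.5,2) (7.5,2) (18.5,14) (19.5,22) (19,30.5) (17.5,37) (4,36) (2,35) (1,32)
edge 0: (1,17)→(2.5,2)  cross = 1·2 − 2.5·17 = -40.5000; (r_i+r_j)·cross = 3.5·-40.5000 = -141.7500
edge 1: (2.5,2)→(7.5,2)  cross = 2.5·2 − 7.5·2 = -10.0000; (r_i+r_j)·cross = 10·-10.0000 = -100.0000
edge 2: (7.5,2)→(18.5,14)  cross = 7.5·14 − 18.5·2 = 68.0000; (r_i+r_j)·cross = 26·68.0000 = 1768.0000
edge 3: (18.5,14)→(19.5,22)  cross = 18.5·22 − 19.5·14 = 134.0000; (r_i+r_j)·cross = 38·134.0000 = 5092.0000
edge 4: (19.5,22)→(19,30.5)  cross = 19.5·30.5 − 19·22 = 176.7500; (r_i+r_j)·cross = 38.5·176.7500 = 6804.8750
edge 5: (19,30.5)→(17.5,37)  cross = 19·37 − 17.5·30.5 = 169.2500; (r_i+r_j)·cross = 36.5·169.2500 = 6177.6250
edge 6: (17.5,37)→(4,36)  cross = 17.5·36 − 4·37 = 482.0000; (r_i+r_j)·cross = 21.5·482.0000 = 10363.0000
edge 7: (4,36)→(2,35)  cross = 4·35 − 2·36 = 68.0000; (r_i+r_j)·cross = 6·68.0000 = 408.0000
edge 8: (2,35)→(1,32)  cross = 2·32 − 1·35 = 29.0000; (r_i+r_j)·cross = 3·29.0000 = 87.0000
edge 9: (1,32)→(1,17)  cross = 1·17 − 1·32 = -15.0000; (r_i+r_j)·cross = 2·-15.0000 = -30.0000
Σcross = 1061.5000 → A = |Σcross|/2 = 530.7500 mm²
Σ(r_i+r_j)·cross = 30428.7500 → first moment M = |Σ|/6 = 5071.4583
R_c = M/A = 5071.4583/530.7500 = 9.5553 mm
θ = 207° = 3.612832 rad
V = θ·R_c·A = 3.612832·9.5553·530.7500 = 18322.325 mm³

Volume = 18322.325 mm³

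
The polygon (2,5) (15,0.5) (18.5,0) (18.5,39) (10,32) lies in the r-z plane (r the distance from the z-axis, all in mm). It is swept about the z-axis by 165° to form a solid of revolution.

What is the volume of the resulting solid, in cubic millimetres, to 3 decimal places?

Profile (r,z), 5 vertices: (2,5) (15,0.5) (18.5,0) (18.5,39) (10,32)
edge 0: (2,5)→(15,0.5)  cross = 2·0.5 − 15·5 = -74.0000; (r_i+r_j)·cross = 17·-74.0000 = -1258.0000
edge 1: (15,0.5)→(18.5,0)  cross = 15·0 − 18.5·0.5 = -9.2500; (r_i+r_j)·cross = 33.5·-9.2500 = -309.8750
edge 2: (18.5,0)→(18.5,39)  cross = 18.5·39 − 18.5·0 = 721.5000; (r_i+r_j)·cross = 37·721.5000 = 26695.5000
edge 3: (18.5,39)→(10,32)  cross = 18.5·32 − 10·39 = 202.0000; (r_i+r_j)·cross = 28.5·202.0000 = 5757.0000
edge 4: (10,32)→(2,5)  cross = 10·5 − 2·32 = -14.0000; (r_i+r_j)·cross = 12·-14.0000 = -168.0000
Σcross = 826.2500 → A = |Σcross|/2 = 413.1250 mm²
Σ(r_i+r_j)·cross = 30716.6250 → first moment M = |Σ|/6 = 5119.4375
R_c = M/A = 5119.4375/413.1250 = 12.3920 mm
θ = 165° = 2.879793 rad
V = θ·R_c·A = 2.879793·12.3920·413.1250 = 14742.922 mm³

Volume = 14742.922 mm³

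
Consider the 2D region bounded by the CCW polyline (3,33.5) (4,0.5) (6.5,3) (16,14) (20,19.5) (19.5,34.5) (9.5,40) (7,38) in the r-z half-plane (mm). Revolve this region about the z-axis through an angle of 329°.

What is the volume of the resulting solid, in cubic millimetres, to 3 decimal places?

Volume = 27921.841 mm³

Profile (r,z), 8 vertices: (3,33.5) (4,0.5) (6.5,3) (16,14) (20,19.5) (19.5,34.5) (9.5,40) (7,38)
edge 0: (3,33.5)→(4,0.5)  cross = 3·0.5 − 4·33.5 = -132.5000; (r_i+r_j)·cross = 7·-132.5000 = -927.5000
edge 1: (4,0.5)→(6.5,3)  cross = 4·3 − 6.5·0.5 = 8.7500; (r_i+r_j)·cross = 10.5·8.7500 = 91.8750
edge 2: (6.5,3)→(16,14)  cross = 6.5·14 − 16·3 = 43.0000; (r_i+r_j)·cross = 22.5·43.0000 = 967.5000
edge 3: (16,14)→(20,19.5)  cross = 16·19.5 − 20·14 = 32.0000; (r_i+r_j)·cross = 36·32.0000 = 1152.0000
edge 4: (20,19.5)→(19.5,34.5)  cross = 20·34.5 − 19.5·19.5 = 309.7500; (r_i+r_j)·cross = 39.5·309.7500 = 12235.1250
edge 5: (19.5,34.5)→(9.5,40)  cross = 19.5·40 − 9.5·34.5 = 452.2500; (r_i+r_j)·cross = 29·452.2500 = 13115.2500
edge 6: (9.5,40)→(7,38)  cross = 9.5·38 − 7·40 = 81.0000; (r_i+r_j)·cross = 16.5·81.0000 = 1336.5000
edge 7: (7,38)→(3,33.5)  cross = 7·33.5 − 3·38 = 120.5000; (r_i+r_j)·cross = 10·120.5000 = 1205.0000
Σcross = 914.7500 → A = |Σcross|/2 = 457.3750 mm²
Σ(r_i+r_j)·cross = 29175.7500 → first moment M = |Σ|/6 = 4862.6250
R_c = M/A = 4862.6250/457.3750 = 10.6316 mm
θ = 329° = 5.742133 rad
V = θ·R_c·A = 5.742133·10.6316·457.3750 = 27921.841 mm³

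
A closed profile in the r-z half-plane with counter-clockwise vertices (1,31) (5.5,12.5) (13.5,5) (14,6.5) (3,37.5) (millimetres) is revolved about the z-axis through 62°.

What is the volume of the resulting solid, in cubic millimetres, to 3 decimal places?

Volume = 1008.679 mm³

Profile (r,z), 5 vertices: (1,31) (5.5,12.5) (13.5,5) (14,6.5) (3,37.5)
edge 0: (1,31)→(5.5,12.5)  cross = 1·12.5 − 5.5·31 = -158.0000; (r_i+r_j)·cross = 6.5·-158.0000 = -1027.0000
edge 1: (5.5,12.5)→(13.5,5)  cross = 5.5·5 − 13.5·12.5 = -141.2500; (r_i+r_j)·cross = 19·-141.2500 = -2683.7500
edge 2: (13.5,5)→(14,6.5)  cross = 13.5·6.5 − 14·5 = 17.7500; (r_i+r_j)·cross = 27.5·17.7500 = 488.1250
edge 3: (14,6.5)→(3,37.5)  cross = 14·37.5 − 3·6.5 = 505.5000; (r_i+r_j)·cross = 17·505.5000 = 8593.5000
edge 4: (3,37.5)→(1,31)  cross = 3·31 − 1·37.5 = 55.5000; (r_i+r_j)·cross = 4·55.5000 = 222.0000
Σcross = 279.5000 → A = |Σcross|/2 = 139.7500 mm²
Σ(r_i+r_j)·cross = 5592.8750 → first moment M = |Σ|/6 = 932.1458
R_c = M/A = 932.1458/139.7500 = 6.6701 mm
θ = 62° = 1.082104 rad
V = θ·R_c·A = 1.082104·6.6701·139.7500 = 1008.679 mm³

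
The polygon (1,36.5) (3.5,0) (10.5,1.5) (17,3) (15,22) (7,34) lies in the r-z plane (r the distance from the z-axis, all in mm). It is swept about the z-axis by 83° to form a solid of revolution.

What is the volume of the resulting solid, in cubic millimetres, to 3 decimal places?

Volume = 4779.401 mm³

Profile (r,z), 6 vertices: (1,36.5) (3.5,0) (10.5,1.5) (17,3) (15,22) (7,34)
edge 0: (1,36.5)→(3.5,0)  cross = 1·0 − 3.5·36.5 = -127.7500; (r_i+r_j)·cross = 4.5·-127.7500 = -574.8750
edge 1: (3.5,0)→(10.5,1.5)  cross = 3.5·1.5 − 10.5·0 = 5.2500; (r_i+r_j)·cross = 14·5.2500 = 73.5000
edge 2: (10.5,1.5)→(17,3)  cross = 10.5·3 − 17·1.5 = 6.0000; (r_i+r_j)·cross = 27.5·6.0000 = 165.0000
edge 3: (17,3)→(15,22)  cross = 17·22 − 15·3 = 329.0000; (r_i+r_j)·cross = 32·329.0000 = 10528.0000
edge 4: (15,22)→(7,34)  cross = 15·34 − 7·22 = 356.0000; (r_i+r_j)·cross = 22·356.0000 = 7832.0000
edge 5: (7,34)→(1,36.5)  cross = 7·36.5 − 1·34 = 221.5000; (r_i+r_j)·cross = 8·221.5000 = 1772.0000
Σcross = 790.0000 → A = |Σcross|/2 = 395.0000 mm²
Σ(r_i+r_j)·cross = 19795.6250 → first moment M = |Σ|/6 = 3299.2708
R_c = M/A = 3299.2708/395.0000 = 8.3526 mm
θ = 83° = 1.448623 rad
V = θ·R_c·A = 1.448623·8.3526·395.0000 = 4779.401 mm³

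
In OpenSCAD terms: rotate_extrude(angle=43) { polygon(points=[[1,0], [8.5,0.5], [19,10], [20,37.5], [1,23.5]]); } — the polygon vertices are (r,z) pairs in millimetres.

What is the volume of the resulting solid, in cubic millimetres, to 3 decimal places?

Volume = 3890.548 mm³

Profile (r,z), 5 vertices: (1,0) (8.5,0.5) (19,10) (20,37.5) (1,23.5)
edge 0: (1,0)→(8.5,0.5)  cross = 1·0.5 − 8.5·0 = 0.5000; (r_i+r_j)·cross = 9.5·0.5000 = 4.7500
edge 1: (8.5,0.5)→(19,10)  cross = 8.5·10 − 19·0.5 = 75.5000; (r_i+r_j)·cross = 27.5·75.5000 = 2076.2500
edge 2: (19,10)→(20,37.5)  cross = 19·37.5 − 20·10 = 512.5000; (r_i+r_j)·cross = 39·512.5000 = 19987.5000
edge 3: (20,37.5)→(1,23.5)  cross = 20·23.5 − 1·37.5 = 432.5000; (r_i+r_j)·cross = 21·432.5000 = 9082.5000
edge 4: (1,23.5)→(1,0)  cross = 1·0 − 1·23.5 = -23.5000; (r_i+r_j)·cross = 2·-23.5000 = -47.0000
Σcross = 997.5000 → A = |Σcross|/2 = 498.7500 mm²
Σ(r_i+r_j)·cross = 31104.0000 → first moment M = |Σ|/6 = 5184.0000
R_c = M/A = 5184.0000/498.7500 = 10.3940 mm
θ = 43° = 0.750492 rad
V = θ·R_c·A = 0.750492·10.3940·498.7500 = 3890.548 mm³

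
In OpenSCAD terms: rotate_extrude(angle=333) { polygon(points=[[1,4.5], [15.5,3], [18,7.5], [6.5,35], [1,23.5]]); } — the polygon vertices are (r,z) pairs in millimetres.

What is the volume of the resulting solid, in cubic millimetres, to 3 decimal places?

Volume = 15566.088 mm³

Profile (r,z), 5 vertices: (1,4.5) (15.5,3) (18,7.5) (6.5,35) (1,23.5)
edge 0: (1,4.5)→(15.5,3)  cross = 1·3 − 15.5·4.5 = -66.7500; (r_i+r_j)·cross = 16.5·-66.7500 = -1101.3750
edge 1: (15.5,3)→(18,7.5)  cross = 15.5·7.5 − 18·3 = 62.2500; (r_i+r_j)·cross = 33.5·62.2500 = 2085.3750
edge 2: (18,7.5)→(6.5,35)  cross = 18·35 − 6.5·7.5 = 581.2500; (r_i+r_j)·cross = 24.5·581.2500 = 14240.6250
edge 3: (6.5,35)→(1,23.5)  cross = 6.5·23.5 − 1·35 = 117.7500; (r_i+r_j)·cross = 7.5·117.7500 = 883.1250
edge 4: (1,23.5)→(1,4.5)  cross = 1·4.5 − 1·23.5 = -19.0000; (r_i+r_j)·cross = 2·-19.0000 = -38.0000
Σcross = 675.5000 → A = |Σcross|/2 = 337.7500 mm²
Σ(r_i+r_j)·cross = 16069.7500 → first moment M = |Σ|/6 = 2678.2917
R_c = M/A = 2678.2917/337.7500 = 7.9298 mm
θ = 333° = 5.811946 rad
V = θ·R_c·A = 5.811946·7.9298·337.7500 = 15566.088 mm³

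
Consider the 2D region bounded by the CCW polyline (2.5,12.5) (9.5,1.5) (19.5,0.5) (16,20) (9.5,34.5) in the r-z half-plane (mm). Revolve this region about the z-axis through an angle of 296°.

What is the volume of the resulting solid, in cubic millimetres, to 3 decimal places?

Volume = 18160.395 mm³

Profile (r,z), 5 vertices: (2.5,12.5) (9.5,1.5) (19.5,0.5) (16,20) (9.5,34.5)
edge 0: (2.5,12.5)→(9.5,1.5)  cross = 2.5·1.5 − 9.5·12.5 = -115.0000; (r_i+r_j)·cross = 12·-115.0000 = -1380.0000
edge 1: (9.5,1.5)→(19.5,0.5)  cross = 9.5·0.5 − 19.5·1.5 = -24.5000; (r_i+r_j)·cross = 29·-24.5000 = -710.5000
edge 2: (19.5,0.5)→(16,20)  cross = 19.5·20 − 16·0.5 = 382.0000; (r_i+r_j)·cross = 35.5·382.0000 = 13561.0000
edge 3: (16,20)→(9.5,34.5)  cross = 16·34.5 − 9.5·20 = 362.0000; (r_i+r_j)·cross = 25.5·362.0000 = 9231.0000
edge 4: (9.5,34.5)→(2.5,12.5)  cross = 9.5·12.5 − 2.5·34.5 = 32.5000; (r_i+r_j)·cross = 12·32.5000 = 390.0000
Σcross = 637.0000 → A = |Σcross|/2 = 318.5000 mm²
Σ(r_i+r_j)·cross = 21091.5000 → first moment M = |Σ|/6 = 3515.2500
R_c = M/A = 3515.2500/318.5000 = 11.0369 mm
θ = 296° = 5.166175 rad
V = θ·R_c·A = 5.166175·11.0369·318.5000 = 18160.395 mm³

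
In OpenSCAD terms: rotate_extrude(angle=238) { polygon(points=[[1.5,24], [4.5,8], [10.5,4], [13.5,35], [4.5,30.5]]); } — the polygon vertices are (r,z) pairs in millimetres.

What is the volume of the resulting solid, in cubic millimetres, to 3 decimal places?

Volume = 7551.760 mm³

Profile (r,z), 5 vertices: (1.5,24) (4.5,8) (10.5,4) (13.5,35) (4.5,30.5)
edge 0: (1.5,24)→(4.5,8)  cross = 1.5·8 − 4.5·24 = -96.0000; (r_i+r_j)·cross = 6·-96.0000 = -576.0000
edge 1: (4.5,8)→(10.5,4)  cross = 4.5·4 − 10.5·8 = -66.0000; (r_i+r_j)·cross = 15·-66.0000 = -990.0000
edge 2: (10.5,4)→(13.5,35)  cross = 10.5·35 − 13.5·4 = 313.5000; (r_i+r_j)·cross = 24·313.5000 = 7524.0000
edge 3: (13.5,35)→(4.5,30.5)  cross = 13.5·30.5 − 4.5·35 = 254.2500; (r_i+r_j)·cross = 18·254.2500 = 4576.5000
edge 4: (4.5,30.5)→(1.5,24)  cross = 4.5·24 − 1.5·30.5 = 62.2500; (r_i+r_j)·cross = 6·62.2500 = 373.5000
Σcross = 468.0000 → A = |Σcross|/2 = 234.0000 mm²
Σ(r_i+r_j)·cross = 10908.0000 → first moment M = |Σ|/6 = 1818.0000
R_c = M/A = 1818.0000/234.0000 = 7.7692 mm
θ = 238° = 4.153884 rad
V = θ·R_c·A = 4.153884·7.7692·234.0000 = 7551.760 mm³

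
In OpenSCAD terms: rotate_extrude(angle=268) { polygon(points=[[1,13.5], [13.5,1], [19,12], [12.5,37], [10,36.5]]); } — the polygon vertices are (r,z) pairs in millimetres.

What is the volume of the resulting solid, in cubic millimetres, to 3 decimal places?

Profile (r,z), 5 vertices: (1,13.5) (13.5,1) (19,12) (12.5,37) (10,36.5)
edge 0: (1,13.5)→(13.5,1)  cross = 1·1 − 13.5·13.5 = -181.2500; (r_i+r_j)·cross = 14.5·-181.2500 = -2628.1250
edge 1: (13.5,1)→(19,12)  cross = 13.5·12 − 19·1 = 143.0000; (r_i+r_j)·cross = 32.5·143.0000 = 4647.5000
edge 2: (19,12)→(12.5,37)  cross = 19·37 − 12.5·12 = 553.0000; (r_i+r_j)·cross = 31.5·553.0000 = 17419.5000
edge 3: (12.5,37)→(10,36.5)  cross = 12.5·36.5 − 10·37 = 86.2500; (r_i+r_j)·cross = 22.5·86.2500 = 1940.6250
edge 4: (10,36.5)→(1,13.5)  cross = 10·13.5 − 1·36.5 = 98.5000; (r_i+r_j)·cross = 11·98.5000 = 1083.5000
Σcross = 699.5000 → A = |Σcross|/2 = 349.7500 mm²
Σ(r_i+r_j)·cross = 22463.0000 → first moment M = |Σ|/6 = 3743.8333
R_c = M/A = 3743.8333/349.7500 = 10.7043 mm
θ = 268° = 4.677482 rad
V = θ·R_c·A = 4.677482·10.7043·349.7500 = 17511.715 mm³

Volume = 17511.715 mm³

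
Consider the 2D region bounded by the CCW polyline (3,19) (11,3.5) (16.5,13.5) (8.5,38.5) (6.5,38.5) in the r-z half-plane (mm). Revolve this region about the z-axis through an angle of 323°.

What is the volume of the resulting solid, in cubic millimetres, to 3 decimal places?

Profile (r,z), 5 vertices: (3,19) (11,3.5) (16.5,13.5) (8.5,38.5) (6.5,38.5)
edge 0: (3,19)→(11,3.5)  cross = 3·3.5 − 11·19 = -198.5000; (r_i+r_j)·cross = 14·-198.5000 = -2779.0000
edge 1: (11,3.5)→(16.5,13.5)  cross = 11·13.5 − 16.5·3.5 = 90.7500; (r_i+r_j)·cross = 27.5·90.7500 = 2495.6250
edge 2: (16.5,13.5)→(8.5,38.5)  cross = 16.5·38.5 − 8.5·13.5 = 520.5000; (r_i+r_j)·cross = 25·520.5000 = 13012.5000
edge 3: (8.5,38.5)→(6.5,38.5)  cross = 8.5·38.5 − 6.5·38.5 = 77.0000; (r_i+r_j)·cross = 15·77.0000 = 1155.0000
edge 4: (6.5,38.5)→(3,19)  cross = 6.5·19 − 3·38.5 = 8.0000; (r_i+r_j)·cross = 9.5·8.0000 = 76.0000
Σcross = 497.7500 → A = |Σcross|/2 = 248.8750 mm²
Σ(r_i+r_j)·cross = 13960.1250 → first moment M = |Σ|/6 = 2326.6875
R_c = M/A = 2326.6875/248.8750 = 9.3488 mm
θ = 323° = 5.637413 rad
V = θ·R_c·A = 5.637413·9.3488·248.8750 = 13116.499 mm³

Volume = 13116.499 mm³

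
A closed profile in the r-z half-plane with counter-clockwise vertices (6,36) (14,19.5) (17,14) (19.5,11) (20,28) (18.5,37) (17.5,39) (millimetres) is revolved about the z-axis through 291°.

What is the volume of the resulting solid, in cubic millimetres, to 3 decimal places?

Profile (r,z), 7 vertices: (6,36) (14,19.5) (17,14) (19.5,11) (20,28) (18.5,37) (17.5,39)
edge 0: (6,36)→(14,19.5)  cross = 6·19.5 − 14·36 = -387.0000; (r_i+r_j)·cross = 20·-387.0000 = -7740.0000
edge 1: (14,19.5)→(17,14)  cross = 14·14 − 17·19.5 = -135.5000; (r_i+r_j)·cross = 31·-135.5000 = -4200.5000
edge 2: (17,14)→(19.5,11)  cross = 17·11 − 19.5·14 = -86.0000; (r_i+r_j)·cross = 36.5·-86.0000 = -3139.0000
edge 3: (19.5,11)→(20,28)  cross = 19.5·28 − 20·11 = 326.0000; (r_i+r_j)·cross = 39.5·326.0000 = 12877.0000
edge 4: (20,28)→(18.5,37)  cross = 20·37 − 18.5·28 = 222.0000; (r_i+r_j)·cross = 38.5·222.0000 = 8547.0000
edge 5: (18.5,37)→(17.5,39)  cross = 18.5·39 − 17.5·37 = 74.0000; (r_i+r_j)·cross = 36·74.0000 = 2664.0000
edge 6: (17.5,39)→(6,36)  cross = 17.5·36 − 6·39 = 396.0000; (r_i+r_j)·cross = 23.5·396.0000 = 9306.0000
Σcross = 409.5000 → A = |Σcross|/2 = 204.7500 mm²
Σ(r_i+r_j)·cross = 18314.5000 → first moment M = |Σ|/6 = 3052.4167
R_c = M/A = 3052.4167/204.7500 = 14.9080 mm
θ = 291° = 5.078908 rad
V = θ·R_c·A = 5.078908·14.9080·204.7500 = 15502.944 mm³

Volume = 15502.944 mm³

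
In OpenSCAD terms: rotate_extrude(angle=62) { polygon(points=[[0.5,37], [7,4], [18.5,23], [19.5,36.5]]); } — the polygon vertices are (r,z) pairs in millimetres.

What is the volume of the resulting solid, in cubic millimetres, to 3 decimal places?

Profile (r,z), 4 vertices: (0.5,37) (7,4) (18.5,23) (19.5,36.5)
edge 0: (0.5,37)→(7,4)  cross = 0.5·4 − 7·37 = -257.0000; (r_i+r_j)·cross = 7.5·-257.0000 = -1927.5000
edge 1: (7,4)→(18.5,23)  cross = 7·23 − 18.5·4 = 87.0000; (r_i+r_j)·cross = 25.5·87.0000 = 2218.5000
edge 2: (18.5,23)→(19.5,36.5)  cross = 18.5·36.5 − 19.5·23 = 226.7500; (r_i+r_j)·cross = 38·226.7500 = 8616.5000
edge 3: (19.5,36.5)→(0.5,37)  cross = 19.5·37 − 0.5·36.5 = 703.2500; (r_i+r_j)·cross = 20·703.2500 = 14065.0000
Σcross = 760.0000 → A = |Σcross|/2 = 380.0000 mm²
Σ(r_i+r_j)·cross = 22972.5000 → first moment M = |Σ|/6 = 3828.7500
R_c = M/A = 3828.7500/380.0000 = 10.0757 mm
θ = 62° = 1.082104 rad
V = θ·R_c·A = 1.082104·10.0757·380.0000 = 4143.106 mm³

Volume = 4143.106 mm³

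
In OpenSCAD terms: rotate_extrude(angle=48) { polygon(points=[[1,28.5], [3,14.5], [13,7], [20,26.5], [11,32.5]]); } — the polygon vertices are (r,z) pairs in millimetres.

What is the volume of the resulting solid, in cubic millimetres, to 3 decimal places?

Volume = 2550.973 mm³

Profile (r,z), 5 vertices: (1,28.5) (3,14.5) (13,7) (20,26.5) (11,32.5)
edge 0: (1,28.5)→(3,14.5)  cross = 1·14.5 − 3·28.5 = -71.0000; (r_i+r_j)·cross = 4·-71.0000 = -284.0000
edge 1: (3,14.5)→(13,7)  cross = 3·7 − 13·14.5 = -167.5000; (r_i+r_j)·cross = 16·-167.5000 = -2680.0000
edge 2: (13,7)→(20,26.5)  cross = 13·26.5 − 20·7 = 204.5000; (r_i+r_j)·cross = 33·204.5000 = 6748.5000
edge 3: (20,26.5)→(11,32.5)  cross = 20·32.5 − 11·26.5 = 358.5000; (r_i+r_j)·cross = 31·358.5000 = 11113.5000
edge 4: (11,32.5)→(1,28.5)  cross = 11·28.5 − 1·32.5 = 281.0000; (r_i+r_j)·cross = 12·281.0000 = 3372.0000
Σcross = 605.5000 → A = |Σcross|/2 = 302.7500 mm²
Σ(r_i+r_j)·cross = 18270.0000 → first moment M = |Σ|/6 = 3045.0000
R_c = M/A = 3045.0000/302.7500 = 10.0578 mm
θ = 48° = 0.837758 rad
V = θ·R_c·A = 0.837758·10.0578·302.7500 = 2550.973 mm³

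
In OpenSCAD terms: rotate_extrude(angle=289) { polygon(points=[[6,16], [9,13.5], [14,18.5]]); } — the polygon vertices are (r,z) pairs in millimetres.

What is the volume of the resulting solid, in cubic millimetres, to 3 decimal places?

Volume = 670.432 mm³

Profile (r,z), 3 vertices: (6,16) (9,13.5) (14,18.5)
edge 0: (6,16)→(9,13.5)  cross = 6·13.5 − 9·16 = -63.0000; (r_i+r_j)·cross = 15·-63.0000 = -945.0000
edge 1: (9,13.5)→(14,18.5)  cross = 9·18.5 − 14·13.5 = -22.5000; (r_i+r_j)·cross = 23·-22.5000 = -517.5000
edge 2: (14,18.5)→(6,16)  cross = 14·16 − 6·18.5 = 113.0000; (r_i+r_j)·cross = 20·113.0000 = 2260.0000
Σcross = 27.5000 → A = |Σcross|/2 = 13.7500 mm²
Σ(r_i+r_j)·cross = 797.5000 → first moment M = |Σ|/6 = 132.9167
R_c = M/A = 132.9167/13.7500 = 9.6667 mm
θ = 289° = 5.044002 rad
V = θ·R_c·A = 5.044002·9.6667·13.7500 = 670.432 mm³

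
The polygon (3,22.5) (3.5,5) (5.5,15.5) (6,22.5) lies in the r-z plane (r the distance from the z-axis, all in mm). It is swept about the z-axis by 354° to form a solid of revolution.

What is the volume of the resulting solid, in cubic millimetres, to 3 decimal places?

Profile (r,z), 4 vertices: (3,22.5) (3.5,5) (5.5,15.5) (6,22.5)
edge 0: (3,22.5)→(3.5,5)  cross = 3·5 − 3.5·22.5 = -63.7500; (r_i+r_j)·cross = 6.5·-63.7500 = -414.3750
edge 1: (3.5,5)→(5.5,15.5)  cross = 3.5·15.5 − 5.5·5 = 26.7500; (r_i+r_j)·cross = 9·26.7500 = 240.7500
edge 2: (5.5,15.5)→(6,22.5)  cross = 5.5·22.5 − 6·15.5 = 30.7500; (r_i+r_j)·cross = 11.5·30.7500 = 353.6250
edge 3: (6,22.5)→(3,22.5)  cross = 6·22.5 − 3·22.5 = 67.5000; (r_i+r_j)·cross = 9·67.5000 = 607.5000
Σcross = 61.2500 → A = |Σcross|/2 = 30.6250 mm²
Σ(r_i+r_j)·cross = 787.5000 → first moment M = |Σ|/6 = 131.2500
R_c = M/A = 131.2500/30.6250 = 4.2857 mm
θ = 354° = 6.178466 rad
V = θ·R_c·A = 6.178466·4.2857·30.6250 = 810.924 mm³

Volume = 810.924 mm³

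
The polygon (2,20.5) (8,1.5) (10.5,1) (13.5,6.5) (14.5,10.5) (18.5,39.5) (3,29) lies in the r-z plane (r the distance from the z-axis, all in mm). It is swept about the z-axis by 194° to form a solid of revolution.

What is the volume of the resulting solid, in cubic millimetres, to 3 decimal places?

Volume = 12632.726 mm³

Profile (r,z), 7 vertices: (2,20.5) (8,1.5) (10.5,1) (13.5,6.5) (14.5,10.5) (18.5,39.5) (3,29)
edge 0: (2,20.5)→(8,1.5)  cross = 2·1.5 − 8·20.5 = -161.0000; (r_i+r_j)·cross = 10·-161.0000 = -1610.0000
edge 1: (8,1.5)→(10.5,1)  cross = 8·1 − 10.5·1.5 = -7.7500; (r_i+r_j)·cross = 18.5·-7.7500 = -143.3750
edge 2: (10.5,1)→(13.5,6.5)  cross = 10.5·6.5 − 13.5·1 = 54.7500; (r_i+r_j)·cross = 24·54.7500 = 1314.0000
edge 3: (13.5,6.5)→(14.5,10.5)  cross = 13.5·10.5 − 14.5·6.5 = 47.5000; (r_i+r_j)·cross = 28·47.5000 = 1330.0000
edge 4: (14.5,10.5)→(18.5,39.5)  cross = 14.5·39.5 − 18.5·10.5 = 378.5000; (r_i+r_j)·cross = 33·378.5000 = 12490.5000
edge 5: (18.5,39.5)→(3,29)  cross = 18.5·29 − 3·39.5 = 418.0000; (r_i+r_j)·cross = 21.5·418.0000 = 8987.0000
edge 6: (3,29)→(2,20.5)  cross = 3·20.5 − 2·29 = 3.5000; (r_i+r_j)·cross = 5·3.5000 = 17.5000
Σcross = 733.5000 → A = |Σcross|/2 = 366.7500 mm²
Σ(r_i+r_j)·cross = 22385.6250 → first moment M = |Σ|/6 = 3730.9375
R_c = M/A = 3730.9375/366.7500 = 10.1730 mm
θ = 194° = 3.385939 rad
V = θ·R_c·A = 3.385939·10.1730·366.7500 = 12632.726 mm³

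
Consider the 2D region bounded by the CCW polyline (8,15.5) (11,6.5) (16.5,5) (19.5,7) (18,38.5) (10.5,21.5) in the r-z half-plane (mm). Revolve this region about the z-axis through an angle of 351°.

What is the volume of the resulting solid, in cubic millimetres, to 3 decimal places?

Volume = 20139.572 mm³

Profile (r,z), 6 vertices: (8,15.5) (11,6.5) (16.5,5) (19.5,7) (18,38.5) (10.5,21.5)
edge 0: (8,15.5)→(11,6.5)  cross = 8·6.5 − 11·15.5 = -118.5000; (r_i+r_j)·cross = 19·-118.5000 = -2251.5000
edge 1: (11,6.5)→(16.5,5)  cross = 11·5 − 16.5·6.5 = -52.2500; (r_i+r_j)·cross = 27.5·-52.2500 = -1436.8750
edge 2: (16.5,5)→(19.5,7)  cross = 16.5·7 − 19.5·5 = 18.0000; (r_i+r_j)·cross = 36·18.0000 = 648.0000
edge 3: (19.5,7)→(18,38.5)  cross = 19.5·38.5 − 18·7 = 624.7500; (r_i+r_j)·cross = 37.5·624.7500 = 23428.1250
edge 4: (18,38.5)→(10.5,21.5)  cross = 18·21.5 − 10.5·38.5 = -17.2500; (r_i+r_j)·cross = 28.5·-17.2500 = -491.6250
edge 5: (10.5,21.5)→(8,15.5)  cross = 10.5·15.5 − 8·21.5 = -9.2500; (r_i+r_j)·cross = 18.5·-9.2500 = -171.1250
Σcross = 445.5000 → A = |Σcross|/2 = 222.7500 mm²
Σ(r_i+r_j)·cross = 19725.0000 → first moment M = |Σ|/6 = 3287.5000
R_c = M/A = 3287.5000/222.7500 = 14.7587 mm
θ = 351° = 6.126106 rad
V = θ·R_c·A = 6.126106·14.7587·222.7500 = 20139.572 mm³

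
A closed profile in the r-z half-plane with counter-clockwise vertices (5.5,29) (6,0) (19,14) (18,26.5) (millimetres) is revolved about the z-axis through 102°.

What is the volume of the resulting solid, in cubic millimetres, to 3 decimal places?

Volume = 5413.808 mm³

Profile (r,z), 4 vertices: (5.5,29) (6,0) (19,14) (18,26.5)
edge 0: (5.5,29)→(6,0)  cross = 5.5·0 − 6·29 = -174.0000; (r_i+r_j)·cross = 11.5·-174.0000 = -2001.0000
edge 1: (6,0)→(19,14)  cross = 6·14 − 19·0 = 84.0000; (r_i+r_j)·cross = 25·84.0000 = 2100.0000
edge 2: (19,14)→(18,26.5)  cross = 19·26.5 − 18·14 = 251.5000; (r_i+r_j)·cross = 37·251.5000 = 9305.5000
edge 3: (18,26.5)→(5.5,29)  cross = 18·29 − 5.5·26.5 = 376.2500; (r_i+r_j)·cross = 23.5·376.2500 = 8841.8750
Σcross = 537.7500 → A = |Σcross|/2 = 268.8750 mm²
Σ(r_i+r_j)·cross = 18246.3750 → first moment M = |Σ|/6 = 3041.0625
R_c = M/A = 3041.0625/268.8750 = 11.3103 mm
θ = 102° = 1.780236 rad
V = θ·R_c·A = 1.780236·11.3103·268.8750 = 5413.808 mm³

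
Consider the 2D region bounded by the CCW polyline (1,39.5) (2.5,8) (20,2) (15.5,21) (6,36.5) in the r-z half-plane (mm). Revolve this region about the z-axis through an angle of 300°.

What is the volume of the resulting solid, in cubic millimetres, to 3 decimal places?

Volume = 18205.966 mm³

Profile (r,z), 5 vertices: (1,39.5) (2.5,8) (20,2) (15.5,21) (6,36.5)
edge 0: (1,39.5)→(2.5,8)  cross = 1·8 − 2.5·39.5 = -90.7500; (r_i+r_j)·cross = 3.5·-90.7500 = -317.6250
edge 1: (2.5,8)→(20,2)  cross = 2.5·2 − 20·8 = -155.0000; (r_i+r_j)·cross = 22.5·-155.0000 = -3487.5000
edge 2: (20,2)→(15.5,21)  cross = 20·21 − 15.5·2 = 389.0000; (r_i+r_j)·cross = 35.5·389.0000 = 13809.5000
edge 3: (15.5,21)→(6,36.5)  cross = 15.5·36.5 − 6·21 = 439.7500; (r_i+r_j)·cross = 21.5·439.7500 = 9454.6250
edge 4: (6,36.5)→(1,39.5)  cross = 6·39.5 − 1·36.5 = 200.5000; (r_i+r_j)·cross = 7·200.5000 = 1403.5000
Σcross = 783.5000 → A = |Σcross|/2 = 391.7500 mm²
Σ(r_i+r_j)·cross = 20862.5000 → first moment M = |Σ|/6 = 3477.0833
R_c = M/A = 3477.0833/391.7500 = 8.8758 mm
θ = 300° = 5.235988 rad
V = θ·R_c·A = 5.235988·8.8758·391.7500 = 18205.966 mm³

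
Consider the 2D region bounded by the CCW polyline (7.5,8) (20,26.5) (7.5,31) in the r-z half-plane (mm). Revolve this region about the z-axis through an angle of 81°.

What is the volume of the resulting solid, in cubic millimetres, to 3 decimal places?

Volume = 2370.921 mm³

Profile (r,z), 3 vertices: (7.5,8) (20,26.5) (7.5,31)
edge 0: (7.5,8)→(20,26.5)  cross = 7.5·26.5 − 20·8 = 38.7500; (r_i+r_j)·cross = 27.5·38.7500 = 1065.6250
edge 1: (20,26.5)→(7.5,31)  cross = 20·31 − 7.5·26.5 = 421.2500; (r_i+r_j)·cross = 27.5·421.2500 = 11584.3750
edge 2: (7.5,31)→(7.5,8)  cross = 7.5·8 − 7.5·31 = -172.5000; (r_i+r_j)·cross = 15·-172.5000 = -2587.5000
Σcross = 287.5000 → A = |Σcross|/2 = 143.7500 mm²
Σ(r_i+r_j)·cross = 10062.5000 → first moment M = |Σ|/6 = 1677.0833
R_c = M/A = 1677.0833/143.7500 = 11.6667 mm
θ = 81° = 1.413717 rad
V = θ·R_c·A = 1.413717·11.6667·143.7500 = 2370.921 mm³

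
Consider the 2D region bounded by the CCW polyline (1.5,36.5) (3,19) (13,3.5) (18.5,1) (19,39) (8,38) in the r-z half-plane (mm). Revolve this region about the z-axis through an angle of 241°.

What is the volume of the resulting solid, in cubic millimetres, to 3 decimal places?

Profile (r,z), 6 vertices: (1.5,36.5) (3,19) (13,3.5) (18.5,1) (19,39) (8,38)
edge 0: (1.5,36.5)→(3,19)  cross = 1.5·19 − 3·36.5 = -81.0000; (r_i+r_j)·cross = 4.5·-81.0000 = -364.5000
edge 1: (3,19)→(13,3.5)  cross = 3·3.5 − 13·19 = -236.5000; (r_i+r_j)·cross = 16·-236.5000 = -3784.0000
edge 2: (13,3.5)→(18.5,1)  cross = 13·1 − 18.5·3.5 = -51.7500; (r_i+r_j)·cross = 31.5·-51.7500 = -1630.1250
edge 3: (18.5,1)→(19,39)  cross = 18.5·39 − 19·1 = 702.5000; (r_i+r_j)·cross = 37.5·702.5000 = 26343.7500
edge 4: (19,39)→(8,38)  cross = 19·38 − 8·39 = 410.0000; (r_i+r_j)·cross = 27·410.0000 = 11070.0000
edge 5: (8,38)→(1.5,36.5)  cross = 8·36.5 − 1.5·38 = 235.0000; (r_i+r_j)·cross = 9.5·235.0000 = 2232.5000
Σcross = 978.2500 → A = |Σcross|/2 = 489.1250 mm²
Σ(r_i+r_j)·cross = 33867.6250 → first moment M = |Σ|/6 = 5644.6042
R_c = M/A = 5644.6042/489.1250 = 11.5402 mm
θ = 241° = 4.206243 rad
V = θ·R_c·A = 4.206243·11.5402·489.1250 = 23742.580 mm³

Volume = 23742.580 mm³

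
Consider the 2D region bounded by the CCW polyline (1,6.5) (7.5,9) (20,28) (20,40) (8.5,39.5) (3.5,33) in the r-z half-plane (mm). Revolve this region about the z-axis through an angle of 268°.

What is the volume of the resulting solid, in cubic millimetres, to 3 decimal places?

Volume = 19156.629 mm³

Profile (r,z), 6 vertices: (1,6.5) (7.5,9) (20,28) (20,40) (8.5,39.5) (3.5,33)
edge 0: (1,6.5)→(7.5,9)  cross = 1·9 − 7.5·6.5 = -39.7500; (r_i+r_j)·cross = 8.5·-39.7500 = -337.8750
edge 1: (7.5,9)→(20,28)  cross = 7.5·28 − 20·9 = 30.0000; (r_i+r_j)·cross = 27.5·30.0000 = 825.0000
edge 2: (20,28)→(20,40)  cross = 20·40 − 20·28 = 240.0000; (r_i+r_j)·cross = 40·240.0000 = 9600.0000
edge 3: (20,40)→(8.5,39.5)  cross = 20·39.5 − 8.5·40 = 450.0000; (r_i+r_j)·cross = 28.5·450.0000 = 12825.0000
edge 4: (8.5,39.5)→(3.5,33)  cross = 8.5·33 − 3.5·39.5 = 142.2500; (r_i+r_j)·cross = 12·142.2500 = 1707.0000
edge 5: (3.5,33)→(1,6.5)  cross = 3.5·6.5 − 1·33 = -10.2500; (r_i+r_j)·cross = 4.5·-10.2500 = -46.1250
Σcross = 812.2500 → A = |Σcross|/2 = 406.1250 mm²
Σ(r_i+r_j)·cross = 24573.0000 → first moment M = |Σ|/6 = 4095.5000
R_c = M/A = 4095.5000/406.1250 = 10.0843 mm
θ = 268° = 4.677482 rad
V = θ·R_c·A = 4.677482·10.0843·406.1250 = 19156.629 mm³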